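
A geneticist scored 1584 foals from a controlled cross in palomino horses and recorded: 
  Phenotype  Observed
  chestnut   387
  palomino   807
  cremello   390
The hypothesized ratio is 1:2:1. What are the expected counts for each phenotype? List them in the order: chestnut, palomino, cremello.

396, 792, 396

Under the 1:2:1 hypothesis (Σ ratio = 4, N = 1584):
  chestnut: 1584 × 1/4 = 396
  palomino: 1584 × 2/4 = 792
  cremello: 1584 × 1/4 = 396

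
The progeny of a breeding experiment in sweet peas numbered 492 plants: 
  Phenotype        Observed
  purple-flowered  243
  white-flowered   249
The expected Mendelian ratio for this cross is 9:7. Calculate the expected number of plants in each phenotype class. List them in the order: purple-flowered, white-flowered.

Under the 9:7 hypothesis (Σ ratio = 16, N = 492):
  purple-flowered: 492 × 9/16 = 276.75
  white-flowered: 492 × 7/16 = 215.25

276.75, 215.25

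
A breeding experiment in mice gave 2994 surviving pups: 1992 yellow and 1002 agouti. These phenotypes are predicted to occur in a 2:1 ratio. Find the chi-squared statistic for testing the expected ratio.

0.024

Total ratio parts = 3. Expected numbers out of 2994:
  yellow: 2994 × 2/3 = 1996
  agouti: 2994 × 1/3 = 998
χ² = Σ (O − E)² / E
  yellow: (1992 − 1996)² / 1996 = 0.0080
  agouti: (1002 − 998)² / 998 = 0.0160
χ² = 0.0080 + 0.0160 = 0.024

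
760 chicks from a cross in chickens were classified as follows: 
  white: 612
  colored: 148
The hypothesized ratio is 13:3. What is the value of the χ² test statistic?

Expected counts for N = 760 under a 13:3 ratio (total parts = 16):
  white: 760 × 13/16 = 617.5
  colored: 760 × 3/16 = 142.5
χ² = Σ (O − E)² / E
  white: (612 − 617.5)² / 617.5 = 0.0490
  colored: (148 − 142.5)² / 142.5 = 0.2123
χ² = 0.0490 + 0.2123 = 0.2613 ≈ 0.261

0.261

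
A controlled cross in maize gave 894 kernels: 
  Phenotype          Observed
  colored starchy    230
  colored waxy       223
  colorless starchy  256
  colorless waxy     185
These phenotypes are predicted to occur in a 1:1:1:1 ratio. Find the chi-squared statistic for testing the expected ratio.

11.548

Under the 1:1:1:1 hypothesis (Σ ratio = 4, N = 894):
  colored starchy: 894 × 1/4 = 223.5
  colored waxy: 894 × 1/4 = 223.5
  colorless starchy: 894 × 1/4 = 223.5
  colorless waxy: 894 × 1/4 = 223.5
χ² = Σ (O − E)² / E
  colored starchy: (230 − 223.5)² / 223.5 = 0.1890
  colored waxy: (223 − 223.5)² / 223.5 = 0.0011
  colorless starchy: (256 − 223.5)² / 223.5 = 4.7260
  colorless waxy: (185 − 223.5)² / 223.5 = 6.6320
χ² = 0.1890 + 0.0011 + 4.7260 + 6.6320 = 11.5481 ≈ 11.548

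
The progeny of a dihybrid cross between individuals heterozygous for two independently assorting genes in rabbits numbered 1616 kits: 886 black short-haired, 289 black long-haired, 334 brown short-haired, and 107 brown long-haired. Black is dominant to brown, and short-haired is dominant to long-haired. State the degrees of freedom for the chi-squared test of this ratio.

A dihybrid F₂ with independent assortment and complete dominance at both loci gives a 9:3:3:1 phenotypic ratio.
A goodness-of-fit test with 4 phenotype classes has df = 4 − 1 = 3.

3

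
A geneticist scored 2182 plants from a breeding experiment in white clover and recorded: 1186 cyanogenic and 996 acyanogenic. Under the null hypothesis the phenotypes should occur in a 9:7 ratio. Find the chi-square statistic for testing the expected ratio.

The 9:7 ratio has 16 parts, so with N = 2182 the expected counts are:
  cyanogenic: 2182 × 9/16 = 1227.375
  acyanogenic: 2182 × 7/16 = 954.625
χ² = Σ (O − E)² / E
  cyanogenic: (1186 − 1227.375)² / 1227.375 = 1.3948
  acyanogenic: (996 − 954.625)² / 954.625 = 1.7933
χ² = 1.3948 + 1.7933 = 3.1881 ≈ 3.188

3.188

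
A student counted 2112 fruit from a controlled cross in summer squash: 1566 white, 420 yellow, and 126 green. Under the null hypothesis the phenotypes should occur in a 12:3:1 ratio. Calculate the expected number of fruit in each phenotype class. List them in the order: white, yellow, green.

Total ratio parts = 16. Expected numbers out of 2112:
  white: 2112 × 12/16 = 1584
  yellow: 2112 × 3/16 = 396
  green: 2112 × 1/16 = 132

1584, 396, 132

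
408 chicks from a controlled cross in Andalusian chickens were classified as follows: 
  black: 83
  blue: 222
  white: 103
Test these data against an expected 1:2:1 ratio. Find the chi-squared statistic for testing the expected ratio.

5.137

The 1:2:1 ratio has 4 parts, so with N = 408 the expected counts are:
  black: 408 × 1/4 = 102
  blue: 408 × 2/4 = 204
  white: 408 × 1/4 = 102
χ² = Σ (O − E)² / E
  black: (83 − 102)² / 102 = 3.5392
  blue: (222 − 204)² / 204 = 1.5882
  white: (103 − 102)² / 102 = 0.0098
χ² = 3.5392 + 1.5882 + 0.0098 = 5.1372 ≈ 5.137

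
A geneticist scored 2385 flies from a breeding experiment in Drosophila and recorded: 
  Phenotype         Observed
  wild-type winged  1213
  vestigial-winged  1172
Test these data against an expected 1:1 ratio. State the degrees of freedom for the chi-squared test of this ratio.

A goodness-of-fit test with 2 phenotype classes has df = 2 − 1 = 1.

1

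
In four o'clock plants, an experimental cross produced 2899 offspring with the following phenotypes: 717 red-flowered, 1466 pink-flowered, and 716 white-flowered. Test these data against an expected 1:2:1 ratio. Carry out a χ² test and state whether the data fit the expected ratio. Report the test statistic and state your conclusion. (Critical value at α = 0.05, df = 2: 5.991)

Under the 1:2:1 hypothesis (Σ ratio = 4, N = 2899):
  red-flowered: 2899 × 1/4 = 724.75
  pink-flowered: 2899 × 2/4 = 1449.5
  white-flowered: 2899 × 1/4 = 724.75
χ² = Σ (O − E)² / E
  red-flowered: (717 − 724.75)² / 724.75 = 0.0829
  pink-flowered: (1466 − 1449.5)² / 1449.5 = 0.1878
  white-flowered: (716 − 724.75)² / 724.75 = 0.1056
χ² = 0.0829 + 0.1878 + 0.1056 = 0.3763 ≈ 0.376
Degrees of freedom = 3 − 1 = 2; critical value at α = 0.05 is 5.991.
Since 0.376 < 5.991, we fail to reject the null hypothesis — the data are consistent with the 1:2:1 ratio.

0.376; consistent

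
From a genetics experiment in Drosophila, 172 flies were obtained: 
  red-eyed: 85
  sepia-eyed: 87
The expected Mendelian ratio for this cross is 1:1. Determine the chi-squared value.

Under the 1:1 hypothesis (Σ ratio = 2, N = 172):
  red-eyed: 172 × 1/2 = 86
  sepia-eyed: 172 × 1/2 = 86
χ² = Σ (O − E)² / E
  red-eyed: (85 − 86)² / 86 = 0.0116
  sepia-eyed: (87 − 86)² / 86 = 0.0116
χ² = 0.0116 + 0.0116 = 0.0232 ≈ 0.023

0.023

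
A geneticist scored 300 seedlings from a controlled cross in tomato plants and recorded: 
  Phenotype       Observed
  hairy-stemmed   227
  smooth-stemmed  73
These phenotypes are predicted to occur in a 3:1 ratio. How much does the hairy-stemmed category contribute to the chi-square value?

Expected counts for N = 300 under a 3:1 ratio (total parts = 4):
  hairy-stemmed: 300 × 3/4 = 225
  smooth-stemmed: 300 × 1/4 = 75
Contribution of hairy-stemmed: (227 − 225)² / 225 = 0.0178

0.018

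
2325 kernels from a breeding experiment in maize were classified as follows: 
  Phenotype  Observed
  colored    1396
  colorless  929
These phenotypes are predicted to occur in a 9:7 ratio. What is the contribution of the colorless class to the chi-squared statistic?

Total ratio parts = 16. Expected numbers out of 2325:
  colored: 2325 × 9/16 = 1307.8125
  colorless: 2325 × 7/16 = 1017.1875
Contribution of colorless: (929 − 1017.1875)² / 1017.1875 = 7.6456

7.646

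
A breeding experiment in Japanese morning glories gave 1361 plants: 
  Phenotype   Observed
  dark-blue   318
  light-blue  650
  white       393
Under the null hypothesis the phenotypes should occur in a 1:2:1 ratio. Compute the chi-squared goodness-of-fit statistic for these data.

11.000

Total ratio parts = 4. Expected numbers out of 1361:
  dark-blue: 1361 × 1/4 = 340.25
  light-blue: 1361 × 2/4 = 680.5
  white: 1361 × 1/4 = 340.25
χ² = Σ (O − E)² / E
  dark-blue: (318 − 340.25)² / 340.25 = 1.4550
  light-blue: (650 − 680.5)² / 680.5 = 1.3670
  white: (393 − 340.25)² / 340.25 = 8.1780
χ² = 1.4550 + 1.3670 + 8.1780 = 11.000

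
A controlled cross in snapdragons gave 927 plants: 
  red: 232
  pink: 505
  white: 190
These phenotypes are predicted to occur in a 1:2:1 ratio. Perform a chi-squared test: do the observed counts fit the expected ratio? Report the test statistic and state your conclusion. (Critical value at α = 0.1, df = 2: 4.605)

11.237; not consistent

Expected counts for N = 927 under a 1:2:1 ratio (total parts = 4):
  red: 927 × 1/4 = 231.75
  pink: 927 × 2/4 = 463.5
  white: 927 × 1/4 = 231.75
χ² = Σ (O − E)² / E
  red: (232 − 231.75)² / 231.75 = 0.0003
  pink: (505 − 463.5)² / 463.5 = 3.7157
  white: (190 − 231.75)² / 231.75 = 7.5213
χ² = 0.0003 + 3.7157 + 7.5213 = 11.2373 ≈ 11.237
Degrees of freedom = 3 − 1 = 2; critical value at α = 0.1 is 4.605.
Since 11.237 > 4.605, we reject the null hypothesis — the data do not fit the 1:2:1 ratio.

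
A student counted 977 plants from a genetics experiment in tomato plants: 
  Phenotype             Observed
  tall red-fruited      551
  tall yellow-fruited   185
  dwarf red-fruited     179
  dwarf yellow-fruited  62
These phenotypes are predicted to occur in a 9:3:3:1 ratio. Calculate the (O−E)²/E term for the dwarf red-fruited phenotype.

The 9:3:3:1 ratio has 16 parts, so with N = 977 the expected counts are:
  tall red-fruited: 977 × 9/16 = 549.5625
  tall yellow-fruited: 977 × 3/16 = 183.1875
  dwarf red-fruited: 977 × 3/16 = 183.1875
  dwarf yellow-fruited: 977 × 1/16 = 61.0625
Contribution of dwarf red-fruited: (179 − 183.1875)² / 183.1875 = 0.0957

0.096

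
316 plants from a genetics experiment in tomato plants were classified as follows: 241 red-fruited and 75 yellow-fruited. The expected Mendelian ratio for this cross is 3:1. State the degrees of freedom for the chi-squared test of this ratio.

A goodness-of-fit test with 2 phenotype classes has df = 2 − 1 = 1.

1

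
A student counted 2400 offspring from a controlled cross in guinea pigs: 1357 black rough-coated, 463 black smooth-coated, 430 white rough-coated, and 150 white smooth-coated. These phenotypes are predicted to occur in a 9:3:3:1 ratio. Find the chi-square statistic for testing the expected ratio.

Expected counts for N = 2400 under a 9:3:3:1 ratio (total parts = 16):
  black rough-coated: 2400 × 9/16 = 1350
  black smooth-coated: 2400 × 3/16 = 450
  white rough-coated: 2400 × 3/16 = 450
  white smooth-coated: 2400 × 1/16 = 150
χ² = Σ (O − E)² / E
  black rough-coated: (1357 − 1350)² / 1350 = 0.0363
  black smooth-coated: (463 − 450)² / 450 = 0.3756
  white rough-coated: (430 − 450)² / 450 = 0.8889
  white smooth-coated: (150 − 150)² / 150 = 0.0000
χ² = 0.0363 + 0.3756 + 0.8889 + 0.0000 = 1.3008 ≈ 1.301

1.301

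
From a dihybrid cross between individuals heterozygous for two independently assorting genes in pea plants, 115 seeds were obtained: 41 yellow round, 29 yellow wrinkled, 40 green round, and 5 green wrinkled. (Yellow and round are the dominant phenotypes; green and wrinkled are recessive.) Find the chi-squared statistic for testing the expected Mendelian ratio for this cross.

A dihybrid F₂ with independent assortment and complete dominance at both loci gives a 9:3:3:1 phenotypic ratio.
The 9:3:3:1 ratio has 16 parts, so with N = 115 the expected counts are:
  yellow round: 115 × 9/16 = 64.6875
  yellow wrinkled: 115 × 3/16 = 21.5625
  green round: 115 × 3/16 = 21.5625
  green wrinkled: 115 × 1/16 = 7.1875
χ² = Σ (O − E)² / E
  yellow round: (41 − 64.6875)² / 64.6875 = 8.6740
  yellow wrinkled: (29 − 21.5625)² / 21.5625 = 2.5654
  green round: (40 − 21.5625)² / 21.5625 = 15.7654
  green wrinkled: (5 − 7.1875)² / 7.1875 = 0.6658
χ² = 8.6740 + 2.5654 + 15.7654 + 0.6658 = 27.6706 ≈ 27.671

27.671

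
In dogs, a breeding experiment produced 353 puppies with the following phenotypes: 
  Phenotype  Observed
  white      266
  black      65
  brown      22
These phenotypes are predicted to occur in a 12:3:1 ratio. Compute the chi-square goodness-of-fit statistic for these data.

Expected counts for N = 353 under a 12:3:1 ratio (total parts = 16):
  white: 353 × 12/16 = 264.75
  black: 353 × 3/16 = 66.1875
  brown: 353 × 1/16 = 22.0625
χ² = Σ (O − E)² / E
  white: (266 − 264.75)² / 264.75 = 0.0059
  black: (65 − 66.1875)² / 66.1875 = 0.0213
  brown: (22 − 22.0625)² / 22.0625 = 0.0002
χ² = 0.0059 + 0.0213 + 0.0002 = 0.0274 ≈ 0.027

0.027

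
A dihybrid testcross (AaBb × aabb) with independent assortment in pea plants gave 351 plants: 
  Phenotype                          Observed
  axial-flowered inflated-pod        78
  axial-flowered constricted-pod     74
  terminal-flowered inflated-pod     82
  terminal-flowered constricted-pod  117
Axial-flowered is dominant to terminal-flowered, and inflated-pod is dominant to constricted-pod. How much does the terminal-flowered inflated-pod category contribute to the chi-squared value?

0.377

A dihybrid testcross with independent assortment gives a 1:1:1:1 ratio.
Total ratio parts = 4. Expected numbers out of 351:
  axial-flowered inflated-pod: 351 × 1/4 = 87.75
  axial-flowered constricted-pod: 351 × 1/4 = 87.75
  terminal-flowered inflated-pod: 351 × 1/4 = 87.75
  terminal-flowered constricted-pod: 351 × 1/4 = 87.75
Contribution of terminal-flowered inflated-pod: (82 − 87.75)² / 87.75 = 0.3768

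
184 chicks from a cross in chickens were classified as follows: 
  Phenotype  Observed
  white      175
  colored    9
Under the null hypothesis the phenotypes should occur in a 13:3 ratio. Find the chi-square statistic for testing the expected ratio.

23.197

Total ratio parts = 16. Expected numbers out of 184:
  white: 184 × 13/16 = 149.5
  colored: 184 × 3/16 = 34.5
χ² = Σ (O − E)² / E
  white: (175 − 149.5)² / 149.5 = 4.3495
  colored: (9 − 34.5)² / 34.5 = 18.8478
χ² = 4.3495 + 18.8478 = 23.1973 ≈ 23.197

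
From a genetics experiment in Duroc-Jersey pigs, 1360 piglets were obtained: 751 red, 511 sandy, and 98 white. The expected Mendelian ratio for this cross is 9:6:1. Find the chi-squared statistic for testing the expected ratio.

Expected counts for N = 1360 under a 9:6:1 ratio (total parts = 16):
  red: 1360 × 9/16 = 765
  sandy: 1360 × 6/16 = 510
  white: 1360 × 1/16 = 85
χ² = Σ (O − E)² / E
  red: (751 − 765)² / 765 = 0.2562
  sandy: (511 − 510)² / 510 = 0.0020
  white: (98 − 85)² / 85 = 1.9882
χ² = 0.2562 + 0.0020 + 1.9882 = 2.2464 ≈ 2.246

2.246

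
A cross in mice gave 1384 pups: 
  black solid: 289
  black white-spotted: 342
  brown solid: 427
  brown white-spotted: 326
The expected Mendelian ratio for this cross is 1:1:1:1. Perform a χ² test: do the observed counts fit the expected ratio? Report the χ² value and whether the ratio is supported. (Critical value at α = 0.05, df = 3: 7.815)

Total ratio parts = 4. Expected numbers out of 1384:
  black solid: 1384 × 1/4 = 346
  black white-spotted: 1384 × 1/4 = 346
  brown solid: 1384 × 1/4 = 346
  brown white-spotted: 1384 × 1/4 = 346
χ² = Σ (O − E)² / E
  black solid: (289 − 346)² / 346 = 9.3902
  black white-spotted: (342 − 346)² / 346 = 0.0462
  brown solid: (427 − 346)² / 346 = 18.9624
  brown white-spotted: (326 − 346)² / 346 = 1.1561
χ² = 9.3902 + 0.0462 + 18.9624 + 1.1561 = 29.5549 ≈ 29.555
Degrees of freedom = 4 − 1 = 3; critical value at α = 0.05 is 7.815.
Since 29.555 > 7.815, we reject the null hypothesis — the data do not fit the 1:1:1:1 ratio.

29.555; not consistent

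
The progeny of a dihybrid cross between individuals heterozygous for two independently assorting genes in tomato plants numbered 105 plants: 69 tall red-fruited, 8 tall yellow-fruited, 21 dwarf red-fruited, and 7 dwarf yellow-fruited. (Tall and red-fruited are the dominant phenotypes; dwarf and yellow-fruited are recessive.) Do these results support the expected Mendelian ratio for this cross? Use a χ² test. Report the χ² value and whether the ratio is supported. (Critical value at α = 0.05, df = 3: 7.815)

A dihybrid F₂ with independent assortment and complete dominance at both loci gives a 9:3:3:1 phenotypic ratio.
Total ratio parts = 16. Expected numbers out of 105:
  tall red-fruited: 105 × 9/16 = 59.0625
  tall yellow-fruited: 105 × 3/16 = 19.6875
  dwarf red-fruited: 105 × 3/16 = 19.6875
  dwarf yellow-fruited: 105 × 1/16 = 6.5625
χ² = Σ (O − E)² / E
  tall red-fruited: (69 − 59.0625)² / 59.0625 = 1.6720
  tall yellow-fruited: (8 − 19.6875)² / 19.6875 = 6.9383
  dwarf red-fruited: (21 − 19.6875)² / 19.6875 = 0.0875
  dwarf yellow-fruited: (7 − 6.5625)² / 6.5625 = 0.0292
χ² = 1.6720 + 6.9383 + 0.0875 + 0.0292 = 8.727
Degrees of freedom = 4 − 1 = 3; critical value at α = 0.05 is 7.815.
Since 8.727 > 7.815, we reject the null hypothesis — the data do not fit the 9:3:3:1 ratio.

8.727; not consistent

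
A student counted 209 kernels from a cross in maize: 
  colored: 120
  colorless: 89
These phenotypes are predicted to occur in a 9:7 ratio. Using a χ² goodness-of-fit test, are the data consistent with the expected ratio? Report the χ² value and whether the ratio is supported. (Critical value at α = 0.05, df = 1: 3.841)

0.116; consistent

Expected counts for N = 209 under a 9:7 ratio (total parts = 16):
  colored: 209 × 9/16 = 117.5625
  colorless: 209 × 7/16 = 91.4375
χ² = Σ (O − E)² / E
  colored: (120 − 117.5625)² / 117.5625 = 0.0505
  colorless: (89 − 91.4375)² / 91.4375 = 0.0650
χ² = 0.0505 + 0.0650 = 0.1155 ≈ 0.116
Degrees of freedom = 2 − 1 = 1; critical value at α = 0.05 is 3.841.
Since 0.116 < 3.841, we fail to reject the null hypothesis — the data are consistent with the 9:7 ratio.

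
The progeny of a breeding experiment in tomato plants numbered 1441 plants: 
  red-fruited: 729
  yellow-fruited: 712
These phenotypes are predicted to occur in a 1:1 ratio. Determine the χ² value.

Total ratio parts = 2. Expected numbers out of 1441:
  red-fruited: 1441 × 1/2 = 720.5
  yellow-fruited: 1441 × 1/2 = 720.5
χ² = Σ (O − E)² / E
  red-fruited: (729 − 720.5)² / 720.5 = 0.1003
  yellow-fruited: (712 − 720.5)² / 720.5 = 0.1003
χ² = 0.1003 + 0.1003 = 0.2006 ≈ 0.201

0.201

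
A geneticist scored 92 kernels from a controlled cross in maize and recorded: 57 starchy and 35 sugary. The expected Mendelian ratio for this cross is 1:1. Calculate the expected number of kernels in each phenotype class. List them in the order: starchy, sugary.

46, 46

Total ratio parts = 2. Expected numbers out of 92:
  starchy: 92 × 1/2 = 46
  sugary: 92 × 1/2 = 46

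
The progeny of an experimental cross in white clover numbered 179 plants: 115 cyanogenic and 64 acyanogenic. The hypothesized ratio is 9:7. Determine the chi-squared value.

4.650

Under the 9:7 hypothesis (Σ ratio = 16, N = 179):
  cyanogenic: 179 × 9/16 = 100.6875
  acyanogenic: 179 × 7/16 = 78.3125
χ² = Σ (O − E)² / E
  cyanogenic: (115 − 100.6875)² / 100.6875 = 2.0345
  acyanogenic: (64 − 78.3125)² / 78.3125 = 2.6158
χ² = 2.0345 + 2.6158 = 4.6503 ≈ 4.650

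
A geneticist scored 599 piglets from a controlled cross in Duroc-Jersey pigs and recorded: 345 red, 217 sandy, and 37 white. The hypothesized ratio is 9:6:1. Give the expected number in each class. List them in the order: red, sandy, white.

Under the 9:6:1 hypothesis (Σ ratio = 16, N = 599):
  red: 599 × 9/16 = 336.9375
  sandy: 599 × 6/16 = 224.625
  white: 599 × 1/16 = 37.4375

336.9375, 224.625, 37.4375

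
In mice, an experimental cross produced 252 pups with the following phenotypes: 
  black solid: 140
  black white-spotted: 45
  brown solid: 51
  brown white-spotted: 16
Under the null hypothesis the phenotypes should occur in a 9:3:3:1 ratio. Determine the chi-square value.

Total ratio parts = 16. Expected numbers out of 252:
  black solid: 252 × 9/16 = 141.75
  black white-spotted: 252 × 3/16 = 47.25
  brown solid: 252 × 3/16 = 47.25
  brown white-spotted: 252 × 1/16 = 15.75
χ² = Σ (O − E)² / E
  black solid: (140 − 141.75)² / 141.75 = 0.0216
  black white-spotted: (45 − 47.25)² / 47.25 = 0.1071
  brown solid: (51 − 47.25)² / 47.25 = 0.2976
  brown white-spotted: (16 − 15.75)² / 15.75 = 0.0040
χ² = 0.0216 + 0.1071 + 0.2976 + 0.0040 = 0.4303 ≈ 0.430

0.430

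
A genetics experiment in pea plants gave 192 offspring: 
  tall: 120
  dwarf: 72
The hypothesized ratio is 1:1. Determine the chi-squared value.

12.000

Expected counts for N = 192 under a 1:1 ratio (total parts = 2):
  tall: 192 × 1/2 = 96
  dwarf: 192 × 1/2 = 96
χ² = Σ (O − E)² / E
  tall: (120 − 96)² / 96 = 6.0000
  dwarf: (72 − 96)² / 96 = 6.0000
χ² = 6.0000 + 6.0000 = 12.000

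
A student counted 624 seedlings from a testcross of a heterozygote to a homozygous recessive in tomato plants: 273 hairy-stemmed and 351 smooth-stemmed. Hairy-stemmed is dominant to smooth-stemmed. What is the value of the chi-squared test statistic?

9.750

A testcross of a heterozygote (Aa × aa) gives a 1:1 phenotypic ratio.
Expected counts for N = 624 under a 1:1 ratio (total parts = 2):
  hairy-stemmed: 624 × 1/2 = 312
  smooth-stemmed: 624 × 1/2 = 312
χ² = Σ (O − E)² / E
  hairy-stemmed: (273 − 312)² / 312 = 4.8750
  smooth-stemmed: (351 − 312)² / 312 = 4.8750
χ² = 4.8750 + 4.8750 = 9.750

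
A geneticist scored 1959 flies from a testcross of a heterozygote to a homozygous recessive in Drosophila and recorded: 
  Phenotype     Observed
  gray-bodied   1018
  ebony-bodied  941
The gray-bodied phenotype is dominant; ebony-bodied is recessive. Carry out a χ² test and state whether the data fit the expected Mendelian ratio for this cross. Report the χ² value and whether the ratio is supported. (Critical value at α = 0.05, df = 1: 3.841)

A testcross of a heterozygote (Aa × aa) gives a 1:1 phenotypic ratio.
The 1:1 ratio has 2 parts, so with N = 1959 the expected counts are:
  gray-bodied: 1959 × 1/2 = 979.5
  ebony-bodied: 1959 × 1/2 = 979.5
χ² = Σ (O − E)² / E
  gray-bodied: (1018 − 979.5)² / 979.5 = 1.5133
  ebony-bodied: (941 − 979.5)² / 979.5 = 1.5133
χ² = 1.5133 + 1.5133 = 3.0266 ≈ 3.027
Degrees of freedom = 2 − 1 = 1; critical value at α = 0.05 is 3.841.
Since 3.027 < 3.841, we fail to reject the null hypothesis — the data are consistent with the 1:1 ratio.

3.027; consistent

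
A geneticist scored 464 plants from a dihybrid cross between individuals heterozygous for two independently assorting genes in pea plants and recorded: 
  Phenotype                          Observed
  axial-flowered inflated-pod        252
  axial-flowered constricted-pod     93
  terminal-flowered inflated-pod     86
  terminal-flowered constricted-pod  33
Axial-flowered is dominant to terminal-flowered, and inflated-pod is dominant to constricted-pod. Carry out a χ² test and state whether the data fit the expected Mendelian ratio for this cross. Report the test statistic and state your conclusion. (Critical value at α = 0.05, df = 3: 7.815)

1.287; consistent

A dihybrid F₂ with independent assortment and complete dominance at both loci gives a 9:3:3:1 phenotypic ratio.
Expected counts for N = 464 under a 9:3:3:1 ratio (total parts = 16):
  axial-flowered inflated-pod: 464 × 9/16 = 261
  axial-flowered constricted-pod: 464 × 3/16 = 87
  terminal-flowered inflated-pod: 464 × 3/16 = 87
  terminal-flowered constricted-pod: 464 × 1/16 = 29
χ² = Σ (O − E)² / E
  axial-flowered inflated-pod: (252 − 261)² / 261 = 0.3103
  axial-flowered constricted-pod: (93 − 87)² / 87 = 0.4138
  terminal-flowered inflated-pod: (86 − 87)² / 87 = 0.0115
  terminal-flowered constricted-pod: (33 − 29)² / 29 = 0.5517
χ² = 0.3103 + 0.4138 + 0.0115 + 0.5517 = 1.2873 ≈ 1.287
Degrees of freedom = 4 − 1 = 3; critical value at α = 0.05 is 7.815.
Since 1.287 < 7.815, we fail to reject the null hypothesis — the data are consistent with the 9:3:3:1 ratio.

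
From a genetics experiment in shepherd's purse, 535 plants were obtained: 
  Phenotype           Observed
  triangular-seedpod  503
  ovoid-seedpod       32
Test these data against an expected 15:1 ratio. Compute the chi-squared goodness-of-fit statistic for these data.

0.066

Total ratio parts = 16. Expected numbers out of 535:
  triangular-seedpod: 535 × 15/16 = 501.5625
  ovoid-seedpod: 535 × 1/16 = 33.4375
χ² = Σ (O − E)² / E
  triangular-seedpod: (503 − 501.5625)² / 501.5625 = 0.0041
  ovoid-seedpod: (32 − 33.4375)² / 33.4375 = 0.0618
χ² = 0.0041 + 0.0618 = 0.0659 ≈ 0.066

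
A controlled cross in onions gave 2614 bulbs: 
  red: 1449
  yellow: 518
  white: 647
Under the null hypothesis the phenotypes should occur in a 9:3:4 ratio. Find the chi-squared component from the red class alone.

The 9:3:4 ratio has 16 parts, so with N = 2614 the expected counts are:
  red: 2614 × 9/16 = 1470.375
  yellow: 2614 × 3/16 = 490.125
  white: 2614 × 4/16 = 653.5
Contribution of red: (1449 − 1470.375)² / 1470.375 = 0.3107

0.311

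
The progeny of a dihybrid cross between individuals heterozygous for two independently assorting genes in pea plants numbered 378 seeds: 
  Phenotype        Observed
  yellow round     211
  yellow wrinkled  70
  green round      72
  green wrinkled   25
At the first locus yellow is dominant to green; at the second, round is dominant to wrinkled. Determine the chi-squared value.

0.121

A dihybrid F₂ with independent assortment and complete dominance at both loci gives a 9:3:3:1 phenotypic ratio.
The 9:3:3:1 ratio has 16 parts, so with N = 378 the expected counts are:
  yellow round: 378 × 9/16 = 212.625
  yellow wrinkled: 378 × 3/16 = 70.875
  green round: 378 × 3/16 = 70.875
  green wrinkled: 378 × 1/16 = 23.625
χ² = Σ (O − E)² / E
  yellow round: (211 − 212.625)² / 212.625 = 0.0124
  yellow wrinkled: (70 − 70.875)² / 70.875 = 0.0108
  green round: (72 − 70.875)² / 70.875 = 0.0179
  green wrinkled: (25 − 23.625)² / 23.625 = 0.0800
χ² = 0.0124 + 0.0108 + 0.0179 + 0.0800 = 0.1211 ≈ 0.121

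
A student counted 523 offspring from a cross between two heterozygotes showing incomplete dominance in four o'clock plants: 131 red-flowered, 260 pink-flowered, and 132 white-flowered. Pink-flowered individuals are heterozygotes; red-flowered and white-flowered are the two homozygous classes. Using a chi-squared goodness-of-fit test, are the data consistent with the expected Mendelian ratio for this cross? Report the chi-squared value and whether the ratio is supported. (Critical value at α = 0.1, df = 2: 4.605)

0.021; consistent

With incomplete dominance, a heterozygote × heterozygote cross gives a 1:2:1 phenotypic ratio.
The 1:2:1 ratio has 4 parts, so with N = 523 the expected counts are:
  red-flowered: 523 × 1/4 = 130.75
  pink-flowered: 523 × 2/4 = 261.5
  white-flowered: 523 × 1/4 = 130.75
χ² = Σ (O − E)² / E
  red-flowered: (131 − 130.75)² / 130.75 = 0.0005
  pink-flowered: (260 − 261.5)² / 261.5 = 0.0086
  white-flowered: (132 − 130.75)² / 130.75 = 0.0120
χ² = 0.0005 + 0.0086 + 0.0120 = 0.0211 ≈ 0.021
Degrees of freedom = 3 − 1 = 2; critical value at α = 0.1 is 4.605.
Since 0.021 < 4.605, we fail to reject the null hypothesis — the data are consistent with the 1:2:1 ratio.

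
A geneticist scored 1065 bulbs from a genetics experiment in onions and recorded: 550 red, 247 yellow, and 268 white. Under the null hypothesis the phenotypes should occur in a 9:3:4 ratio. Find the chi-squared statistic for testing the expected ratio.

Under the 9:3:4 hypothesis (Σ ratio = 16, N = 1065):
  red: 1065 × 9/16 = 599.0625
  yellow: 1065 × 3/16 = 199.6875
  white: 1065 × 4/16 = 266.25
χ² = Σ (O − E)² / E
  red: (550 − 599.0625)² / 599.0625 = 4.0182
  yellow: (247 − 199.6875)² / 199.6875 = 11.2099
  white: (268 − 266.25)² / 266.25 = 0.0115
χ² = 4.0182 + 11.2099 + 0.0115 = 15.2396 ≈ 15.240

15.240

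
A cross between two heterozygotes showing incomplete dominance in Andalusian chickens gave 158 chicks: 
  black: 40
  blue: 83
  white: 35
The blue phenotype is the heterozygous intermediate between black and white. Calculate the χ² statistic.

With incomplete dominance, a heterozygote × heterozygote cross gives a 1:2:1 phenotypic ratio.
The 1:2:1 ratio has 4 parts, so with N = 158 the expected counts are:
  black: 158 × 1/4 = 39.5
  blue: 158 × 2/4 = 79
  white: 158 × 1/4 = 39.5
χ² = Σ (O − E)² / E
  black: (40 − 39.5)² / 39.5 = 0.0063
  blue: (83 − 79)² / 79 = 0.2025
  white: (35 − 39.5)² / 39.5 = 0.5127
χ² = 0.0063 + 0.2025 + 0.5127 = 0.7215 ≈ 0.722

0.722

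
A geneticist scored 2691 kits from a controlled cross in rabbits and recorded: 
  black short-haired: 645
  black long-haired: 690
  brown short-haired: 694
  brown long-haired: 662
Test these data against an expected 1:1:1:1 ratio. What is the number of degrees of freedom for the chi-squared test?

3

A goodness-of-fit test with 4 phenotype classes has df = 4 − 1 = 3.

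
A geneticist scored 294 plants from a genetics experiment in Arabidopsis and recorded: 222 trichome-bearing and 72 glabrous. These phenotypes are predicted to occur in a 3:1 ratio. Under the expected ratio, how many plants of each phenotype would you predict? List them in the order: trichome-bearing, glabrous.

220.5, 73.5

The 3:1 ratio has 4 parts, so with N = 294 the expected counts are:
  trichome-bearing: 294 × 3/4 = 220.5
  glabrous: 294 × 1/4 = 73.5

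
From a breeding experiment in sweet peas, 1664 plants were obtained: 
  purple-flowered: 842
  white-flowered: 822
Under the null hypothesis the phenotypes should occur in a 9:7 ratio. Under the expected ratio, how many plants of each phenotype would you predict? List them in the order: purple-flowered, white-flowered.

936, 728

The 9:7 ratio has 16 parts, so with N = 1664 the expected counts are:
  purple-flowered: 1664 × 9/16 = 936
  white-flowered: 1664 × 7/16 = 728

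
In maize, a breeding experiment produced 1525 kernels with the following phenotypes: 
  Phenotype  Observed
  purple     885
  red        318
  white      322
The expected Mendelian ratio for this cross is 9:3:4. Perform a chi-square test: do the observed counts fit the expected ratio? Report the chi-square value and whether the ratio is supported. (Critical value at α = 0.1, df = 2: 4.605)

The 9:3:4 ratio has 16 parts, so with N = 1525 the expected counts are:
  purple: 1525 × 9/16 = 857.8125
  red: 1525 × 3/16 = 285.9375
  white: 1525 × 4/16 = 381.25
χ² = Σ (O − E)² / E
  purple: (885 − 857.8125)² / 857.8125 = 0.8617
  red: (318 − 285.9375)² / 285.9375 = 3.5952
  white: (322 − 381.25)² / 381.25 = 9.2080
χ² = 0.8617 + 3.5952 + 9.2080 = 13.6649 ≈ 13.665
Degrees of freedom = 3 − 1 = 2; critical value at α = 0.1 is 4.605.
Since 13.665 > 4.605, we reject the null hypothesis — the data do not fit the 9:3:4 ratio.

13.665; not consistent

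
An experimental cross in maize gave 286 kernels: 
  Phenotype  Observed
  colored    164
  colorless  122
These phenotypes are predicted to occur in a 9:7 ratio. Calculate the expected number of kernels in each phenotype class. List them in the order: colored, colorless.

Under the 9:7 hypothesis (Σ ratio = 16, N = 286):
  colored: 286 × 9/16 = 160.875
  colorless: 286 × 7/16 = 125.125

160.875, 125.125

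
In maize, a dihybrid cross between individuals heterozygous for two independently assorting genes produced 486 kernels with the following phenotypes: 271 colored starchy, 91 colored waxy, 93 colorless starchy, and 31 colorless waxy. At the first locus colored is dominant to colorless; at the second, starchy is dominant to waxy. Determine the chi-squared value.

0.072

A dihybrid F₂ with independent assortment and complete dominance at both loci gives a 9:3:3:1 phenotypic ratio.
Under the 9:3:3:1 hypothesis (Σ ratio = 16, N = 486):
  colored starchy: 486 × 9/16 = 273.375
  colored waxy: 486 × 3/16 = 91.125
  colorless starchy: 486 × 3/16 = 91.125
  colorless waxy: 486 × 1/16 = 30.375
χ² = Σ (O − E)² / E
  colored starchy: (271 − 273.375)² / 273.375 = 0.0206
  colored waxy: (91 − 91.125)² / 91.125 = 0.0002
  colorless starchy: (93 − 91.125)² / 91.125 = 0.0386
  colorless waxy: (31 − 30.375)² / 30.375 = 0.0129
χ² = 0.0206 + 0.0002 + 0.0386 + 0.0129 = 0.0723 ≈ 0.072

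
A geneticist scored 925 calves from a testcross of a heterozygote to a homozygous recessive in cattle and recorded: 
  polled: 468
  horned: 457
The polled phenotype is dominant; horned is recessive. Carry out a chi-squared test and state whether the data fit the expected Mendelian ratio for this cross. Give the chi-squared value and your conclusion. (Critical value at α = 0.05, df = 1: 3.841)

0.131; consistent

A testcross of a heterozygote (Aa × aa) gives a 1:1 phenotypic ratio.
Expected counts for N = 925 under a 1:1 ratio (total parts = 2):
  polled: 925 × 1/2 = 462.5
  horned: 925 × 1/2 = 462.5
χ² = Σ (O − E)² / E
  polled: (468 − 462.5)² / 462.5 = 0.0654
  horned: (457 − 462.5)² / 462.5 = 0.0654
χ² = 0.0654 + 0.0654 = 0.1308 ≈ 0.131
Degrees of freedom = 2 − 1 = 1; critical value at α = 0.05 is 3.841.
Since 0.131 < 3.841, we fail to reject the null hypothesis — the data are consistent with the 1:1 ratio.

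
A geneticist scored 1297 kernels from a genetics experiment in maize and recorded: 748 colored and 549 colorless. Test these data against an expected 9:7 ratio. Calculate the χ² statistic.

Under the 9:7 hypothesis (Σ ratio = 16, N = 1297):
  colored: 1297 × 9/16 = 729.5625
  colorless: 1297 × 7/16 = 567.4375
χ² = Σ (O − E)² / E
  colored: (748 − 729.5625)² / 729.5625 = 0.4660
  colorless: (549 − 567.4375)² / 567.4375 = 0.5991
χ² = 0.4660 + 0.5991 = 1.0651 ≈ 1.065

1.065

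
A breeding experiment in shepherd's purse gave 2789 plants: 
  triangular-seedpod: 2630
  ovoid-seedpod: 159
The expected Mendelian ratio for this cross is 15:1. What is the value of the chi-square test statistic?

1.435

Total ratio parts = 16. Expected numbers out of 2789:
  triangular-seedpod: 2789 × 15/16 = 2614.6875
  ovoid-seedpod: 2789 × 1/16 = 174.3125
χ² = Σ (O − E)² / E
  triangular-seedpod: (2630 − 2614.6875)² / 2614.6875 = 0.0897
  ovoid-seedpod: (159 − 174.3125)² / 174.3125 = 1.3451
χ² = 0.0897 + 1.3451 = 1.4348 ≈ 1.435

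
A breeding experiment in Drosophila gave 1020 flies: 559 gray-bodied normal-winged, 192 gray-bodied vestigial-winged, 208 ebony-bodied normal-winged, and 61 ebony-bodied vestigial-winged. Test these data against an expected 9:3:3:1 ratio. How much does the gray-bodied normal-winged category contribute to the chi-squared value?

The 9:3:3:1 ratio has 16 parts, so with N = 1020 the expected counts are:
  gray-bodied normal-winged: 1020 × 9/16 = 573.75
  gray-bodied vestigial-winged: 1020 × 3/16 = 191.25
  ebony-bodied normal-winged: 1020 × 3/16 = 191.25
  ebony-bodied vestigial-winged: 1020 × 1/16 = 63.75
Contribution of gray-bodied normal-winged: (559 − 573.75)² / 573.75 = 0.3792

0.379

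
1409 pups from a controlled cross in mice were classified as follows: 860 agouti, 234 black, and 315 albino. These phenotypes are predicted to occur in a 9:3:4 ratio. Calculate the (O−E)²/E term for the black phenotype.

Total ratio parts = 16. Expected numbers out of 1409:
  agouti: 1409 × 9/16 = 792.5625
  black: 1409 × 3/16 = 264.1875
  albino: 1409 × 4/16 = 352.25
Contribution of black: (234 − 264.1875)² / 264.1875 = 3.4494

3.449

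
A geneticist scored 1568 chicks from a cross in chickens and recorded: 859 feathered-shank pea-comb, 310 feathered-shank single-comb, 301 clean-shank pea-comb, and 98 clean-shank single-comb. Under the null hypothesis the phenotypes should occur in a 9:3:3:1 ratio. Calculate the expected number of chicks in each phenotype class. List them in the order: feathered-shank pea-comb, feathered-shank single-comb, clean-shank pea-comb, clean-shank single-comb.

882, 294, 294, 98

Expected counts for N = 1568 under a 9:3:3:1 ratio (total parts = 16):
  feathered-shank pea-comb: 1568 × 9/16 = 882
  feathered-shank single-comb: 1568 × 3/16 = 294
  clean-shank pea-comb: 1568 × 3/16 = 294
  clean-shank single-comb: 1568 × 1/16 = 98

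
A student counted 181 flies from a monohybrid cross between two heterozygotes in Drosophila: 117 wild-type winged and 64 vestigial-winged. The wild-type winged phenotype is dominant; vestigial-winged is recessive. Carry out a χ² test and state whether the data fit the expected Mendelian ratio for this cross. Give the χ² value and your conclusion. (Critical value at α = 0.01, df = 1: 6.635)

10.359; not consistent

For a monohybrid cross between heterozygotes with complete dominance, the expected phenotypic ratio is 3:1.
Under the 3:1 hypothesis (Σ ratio = 4, N = 181):
  wild-type winged: 181 × 3/4 = 135.75
  vestigial-winged: 181 × 1/4 = 45.25
χ² = Σ (O − E)² / E
  wild-type winged: (117 − 135.75)² / 135.75 = 2.5898
  vestigial-winged: (64 − 45.25)² / 45.25 = 7.7693
χ² = 2.5898 + 7.7693 = 10.3591 ≈ 10.359
Degrees of freedom = 2 − 1 = 1; critical value at α = 0.01 is 6.635.
Since 10.359 > 6.635, we reject the null hypothesis — the data do not fit the 3:1 ratio.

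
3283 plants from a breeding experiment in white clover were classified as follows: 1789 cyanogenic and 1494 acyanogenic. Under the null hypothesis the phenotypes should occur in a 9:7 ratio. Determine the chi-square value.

The 9:7 ratio has 16 parts, so with N = 3283 the expected counts are:
  cyanogenic: 3283 × 9/16 = 1846.6875
  acyanogenic: 3283 × 7/16 = 1436.3125
χ² = Σ (O − E)² / E
  cyanogenic: (1789 − 1846.6875)² / 1846.6875 = 1.8021
  acyanogenic: (1494 − 1436.3125)² / 1436.3125 = 2.3169
χ² = 1.8021 + 2.3169 = 4.119

4.119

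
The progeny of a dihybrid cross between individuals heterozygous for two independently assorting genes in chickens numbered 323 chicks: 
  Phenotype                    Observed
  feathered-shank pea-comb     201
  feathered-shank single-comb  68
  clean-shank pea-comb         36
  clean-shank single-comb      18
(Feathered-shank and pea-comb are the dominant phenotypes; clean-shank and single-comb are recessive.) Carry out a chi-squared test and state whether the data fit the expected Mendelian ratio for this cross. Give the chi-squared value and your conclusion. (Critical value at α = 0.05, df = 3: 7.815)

A dihybrid F₂ with independent assortment and complete dominance at both loci gives a 9:3:3:1 phenotypic ratio.
The 9:3:3:1 ratio has 16 parts, so with N = 323 the expected counts are:
  feathered-shank pea-comb: 323 × 9/16 = 181.6875
  feathered-shank single-comb: 323 × 3/16 = 60.5625
  clean-shank pea-comb: 323 × 3/16 = 60.5625
  clean-shank single-comb: 323 × 1/16 = 20.1875
χ² = Σ (O − E)² / E
  feathered-shank pea-comb: (201 − 181.6875)² / 181.6875 = 2.0528
  feathered-shank single-comb: (68 − 60.5625)² / 60.5625 = 0.9134
  clean-shank pea-comb: (36 − 60.5625)² / 60.5625 = 9.9619
  clean-shank single-comb: (18 − 20.1875)² / 20.1875 = 0.2370
χ² = 2.0528 + 0.9134 + 9.9619 + 0.2370 = 13.1651 ≈ 13.165
Degrees of freedom = 4 − 1 = 3; critical value at α = 0.05 is 7.815.
Since 13.165 > 7.815, we reject the null hypothesis — the data do not fit the 9:3:3:1 ratio.

13.165; not consistent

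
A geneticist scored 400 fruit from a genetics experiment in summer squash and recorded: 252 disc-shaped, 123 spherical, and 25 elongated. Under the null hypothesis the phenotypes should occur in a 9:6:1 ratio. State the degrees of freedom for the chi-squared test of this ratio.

A goodness-of-fit test with 3 phenotype classes has df = 3 − 1 = 2.

2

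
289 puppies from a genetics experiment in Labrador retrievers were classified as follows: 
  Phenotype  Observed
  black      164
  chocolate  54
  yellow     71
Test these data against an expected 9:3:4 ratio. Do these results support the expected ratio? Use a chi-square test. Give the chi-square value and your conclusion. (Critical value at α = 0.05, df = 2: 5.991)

Under the 9:3:4 hypothesis (Σ ratio = 16, N = 289):
  black: 289 × 9/16 = 162.5625
  chocolate: 289 × 3/16 = 54.1875
  yellow: 289 × 4/16 = 72.25
χ² = Σ (O − E)² / E
  black: (164 − 162.5625)² / 162.5625 = 0.0127
  chocolate: (54 − 54.1875)² / 54.1875 = 0.0006
  yellow: (71 − 72.25)² / 72.25 = 0.0216
χ² = 0.0127 + 0.0006 + 0.0216 = 0.0349 ≈ 0.035
Degrees of freedom = 3 − 1 = 2; critical value at α = 0.05 is 5.991.
Since 0.035 < 5.991, we fail to reject the null hypothesis — the data are consistent with the 9:3:4 ratio.

0.035; consistent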